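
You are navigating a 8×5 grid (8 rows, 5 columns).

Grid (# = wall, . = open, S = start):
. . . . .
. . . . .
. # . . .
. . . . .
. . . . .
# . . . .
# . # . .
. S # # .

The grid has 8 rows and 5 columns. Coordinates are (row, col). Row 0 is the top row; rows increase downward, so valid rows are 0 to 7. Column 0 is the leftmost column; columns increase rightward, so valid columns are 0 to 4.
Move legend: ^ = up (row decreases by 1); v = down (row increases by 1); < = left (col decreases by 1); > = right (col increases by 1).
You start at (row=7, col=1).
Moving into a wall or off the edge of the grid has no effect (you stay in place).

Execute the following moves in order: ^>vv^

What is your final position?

Start: (row=7, col=1)
  ^ (up): (row=7, col=1) -> (row=6, col=1)
  > (right): blocked, stay at (row=6, col=1)
  v (down): (row=6, col=1) -> (row=7, col=1)
  v (down): blocked, stay at (row=7, col=1)
  ^ (up): (row=7, col=1) -> (row=6, col=1)
Final: (row=6, col=1)

Answer: Final position: (row=6, col=1)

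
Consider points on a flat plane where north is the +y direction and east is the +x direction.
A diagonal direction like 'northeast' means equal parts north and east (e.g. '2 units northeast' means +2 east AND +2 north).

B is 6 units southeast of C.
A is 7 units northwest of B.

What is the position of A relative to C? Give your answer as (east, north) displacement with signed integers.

Place C at the origin (east=0, north=0).
  B is 6 units southeast of C: delta (east=+6, north=-6); B at (east=6, north=-6).
  A is 7 units northwest of B: delta (east=-7, north=+7); A at (east=-1, north=1).
Therefore A relative to C: (east=-1, north=1).

Answer: A is at (east=-1, north=1) relative to C.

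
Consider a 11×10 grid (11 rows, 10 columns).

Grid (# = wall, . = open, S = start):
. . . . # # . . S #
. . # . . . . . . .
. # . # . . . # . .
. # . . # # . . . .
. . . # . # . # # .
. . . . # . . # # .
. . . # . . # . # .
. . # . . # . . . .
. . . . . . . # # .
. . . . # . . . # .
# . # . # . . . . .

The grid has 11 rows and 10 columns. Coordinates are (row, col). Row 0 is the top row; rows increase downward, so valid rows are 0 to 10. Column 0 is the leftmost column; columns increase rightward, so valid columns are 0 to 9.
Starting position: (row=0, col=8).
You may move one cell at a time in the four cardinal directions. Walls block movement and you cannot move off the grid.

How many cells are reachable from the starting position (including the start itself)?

BFS flood-fill from (row=0, col=8):
  Distance 0: (row=0, col=8)
  Distance 1: (row=0, col=7), (row=1, col=8)
  Distance 2: (row=0, col=6), (row=1, col=7), (row=1, col=9), (row=2, col=8)
  Distance 3: (row=1, col=6), (row=2, col=9), (row=3, col=8)
  Distance 4: (row=1, col=5), (row=2, col=6), (row=3, col=7), (row=3, col=9)
  Distance 5: (row=1, col=4), (row=2, col=5), (row=3, col=6), (row=4, col=9)
  Distance 6: (row=1, col=3), (row=2, col=4), (row=4, col=6), (row=5, col=9)
  Distance 7: (row=0, col=3), (row=5, col=6), (row=6, col=9)
  Distance 8: (row=0, col=2), (row=5, col=5), (row=7, col=9)
  Distance 9: (row=0, col=1), (row=6, col=5), (row=7, col=8), (row=8, col=9)
  Distance 10: (row=0, col=0), (row=1, col=1), (row=6, col=4), (row=7, col=7), (row=9, col=9)
  Distance 11: (row=1, col=0), (row=6, col=7), (row=7, col=4), (row=7, col=6), (row=10, col=9)
  Distance 12: (row=2, col=0), (row=7, col=3), (row=8, col=4), (row=8, col=6), (row=10, col=8)
  Distance 13: (row=3, col=0), (row=8, col=3), (row=8, col=5), (row=9, col=6), (row=10, col=7)
  Distance 14: (row=4, col=0), (row=8, col=2), (row=9, col=3), (row=9, col=5), (row=9, col=7), (row=10, col=6)
  Distance 15: (row=4, col=1), (row=5, col=0), (row=8, col=1), (row=9, col=2), (row=10, col=3), (row=10, col=5)
  Distance 16: (row=4, col=2), (row=5, col=1), (row=6, col=0), (row=7, col=1), (row=8, col=0), (row=9, col=1)
  Distance 17: (row=3, col=2), (row=5, col=2), (row=6, col=1), (row=7, col=0), (row=9, col=0), (row=10, col=1)
  Distance 18: (row=2, col=2), (row=3, col=3), (row=5, col=3), (row=6, col=2)
Total reachable: 80 (grid has 81 open cells total)

Answer: Reachable cells: 80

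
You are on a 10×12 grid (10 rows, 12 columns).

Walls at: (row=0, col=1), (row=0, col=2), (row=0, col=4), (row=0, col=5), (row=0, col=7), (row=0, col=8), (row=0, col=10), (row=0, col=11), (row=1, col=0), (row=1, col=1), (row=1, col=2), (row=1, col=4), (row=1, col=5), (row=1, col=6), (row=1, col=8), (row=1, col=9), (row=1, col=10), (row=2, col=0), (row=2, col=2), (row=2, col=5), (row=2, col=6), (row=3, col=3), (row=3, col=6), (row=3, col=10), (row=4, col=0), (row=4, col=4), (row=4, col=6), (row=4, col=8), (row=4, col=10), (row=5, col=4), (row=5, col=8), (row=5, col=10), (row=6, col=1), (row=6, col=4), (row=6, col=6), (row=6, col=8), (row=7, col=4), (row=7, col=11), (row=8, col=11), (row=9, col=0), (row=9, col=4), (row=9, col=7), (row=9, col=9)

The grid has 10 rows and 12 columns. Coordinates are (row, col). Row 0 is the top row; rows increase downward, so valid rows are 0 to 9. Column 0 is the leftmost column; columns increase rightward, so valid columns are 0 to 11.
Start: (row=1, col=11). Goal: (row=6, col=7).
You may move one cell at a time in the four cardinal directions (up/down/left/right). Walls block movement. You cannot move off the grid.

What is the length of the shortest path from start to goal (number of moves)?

BFS from (row=1, col=11) until reaching (row=6, col=7):
  Distance 0: (row=1, col=11)
  Distance 1: (row=2, col=11)
  Distance 2: (row=2, col=10), (row=3, col=11)
  Distance 3: (row=2, col=9), (row=4, col=11)
  Distance 4: (row=2, col=8), (row=3, col=9), (row=5, col=11)
  Distance 5: (row=2, col=7), (row=3, col=8), (row=4, col=9), (row=6, col=11)
  Distance 6: (row=1, col=7), (row=3, col=7), (row=5, col=9), (row=6, col=10)
  Distance 7: (row=4, col=7), (row=6, col=9), (row=7, col=10)
  Distance 8: (row=5, col=7), (row=7, col=9), (row=8, col=10)
  Distance 9: (row=5, col=6), (row=6, col=7), (row=7, col=8), (row=8, col=9), (row=9, col=10)  <- goal reached here
One shortest path (9 moves): (row=1, col=11) -> (row=2, col=11) -> (row=2, col=10) -> (row=2, col=9) -> (row=2, col=8) -> (row=2, col=7) -> (row=3, col=7) -> (row=4, col=7) -> (row=5, col=7) -> (row=6, col=7)

Answer: Shortest path length: 9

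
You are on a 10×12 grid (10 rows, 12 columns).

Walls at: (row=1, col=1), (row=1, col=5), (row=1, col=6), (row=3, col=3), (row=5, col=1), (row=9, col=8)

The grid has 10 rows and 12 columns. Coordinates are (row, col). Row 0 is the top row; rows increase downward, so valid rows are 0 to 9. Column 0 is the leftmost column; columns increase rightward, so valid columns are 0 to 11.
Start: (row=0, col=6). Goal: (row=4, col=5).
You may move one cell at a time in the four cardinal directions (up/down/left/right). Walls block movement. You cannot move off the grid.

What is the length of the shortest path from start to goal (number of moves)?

BFS from (row=0, col=6) until reaching (row=4, col=5):
  Distance 0: (row=0, col=6)
  Distance 1: (row=0, col=5), (row=0, col=7)
  Distance 2: (row=0, col=4), (row=0, col=8), (row=1, col=7)
  Distance 3: (row=0, col=3), (row=0, col=9), (row=1, col=4), (row=1, col=8), (row=2, col=7)
  Distance 4: (row=0, col=2), (row=0, col=10), (row=1, col=3), (row=1, col=9), (row=2, col=4), (row=2, col=6), (row=2, col=8), (row=3, col=7)
  Distance 5: (row=0, col=1), (row=0, col=11), (row=1, col=2), (row=1, col=10), (row=2, col=3), (row=2, col=5), (row=2, col=9), (row=3, col=4), (row=3, col=6), (row=3, col=8), (row=4, col=7)
  Distance 6: (row=0, col=0), (row=1, col=11), (row=2, col=2), (row=2, col=10), (row=3, col=5), (row=3, col=9), (row=4, col=4), (row=4, col=6), (row=4, col=8), (row=5, col=7)
  Distance 7: (row=1, col=0), (row=2, col=1), (row=2, col=11), (row=3, col=2), (row=3, col=10), (row=4, col=3), (row=4, col=5), (row=4, col=9), (row=5, col=4), (row=5, col=6), (row=5, col=8), (row=6, col=7)  <- goal reached here
One shortest path (7 moves): (row=0, col=6) -> (row=0, col=7) -> (row=1, col=7) -> (row=2, col=7) -> (row=2, col=6) -> (row=2, col=5) -> (row=3, col=5) -> (row=4, col=5)

Answer: Shortest path length: 7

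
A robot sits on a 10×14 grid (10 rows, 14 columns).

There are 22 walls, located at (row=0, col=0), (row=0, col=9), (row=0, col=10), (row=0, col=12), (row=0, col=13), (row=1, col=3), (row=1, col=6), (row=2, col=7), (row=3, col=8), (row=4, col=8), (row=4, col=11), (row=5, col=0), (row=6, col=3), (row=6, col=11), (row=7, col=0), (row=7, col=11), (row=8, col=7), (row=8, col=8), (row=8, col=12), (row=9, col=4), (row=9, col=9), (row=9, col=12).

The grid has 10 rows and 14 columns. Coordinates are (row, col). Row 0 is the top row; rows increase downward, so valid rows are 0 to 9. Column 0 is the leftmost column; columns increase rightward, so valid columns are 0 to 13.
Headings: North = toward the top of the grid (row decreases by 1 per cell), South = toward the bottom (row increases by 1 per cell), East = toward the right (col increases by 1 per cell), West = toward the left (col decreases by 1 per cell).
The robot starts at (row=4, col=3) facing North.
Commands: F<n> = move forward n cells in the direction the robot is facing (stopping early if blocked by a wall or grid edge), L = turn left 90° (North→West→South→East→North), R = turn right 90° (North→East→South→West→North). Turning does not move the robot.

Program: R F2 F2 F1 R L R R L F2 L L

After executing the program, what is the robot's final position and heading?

Start: (row=4, col=3), facing North
  R: turn right, now facing East
  F2: move forward 2, now at (row=4, col=5)
  F2: move forward 2, now at (row=4, col=7)
  F1: move forward 0/1 (blocked), now at (row=4, col=7)
  R: turn right, now facing South
  L: turn left, now facing East
  R: turn right, now facing South
  R: turn right, now facing West
  L: turn left, now facing South
  F2: move forward 2, now at (row=6, col=7)
  L: turn left, now facing East
  L: turn left, now facing North
Final: (row=6, col=7), facing North

Answer: Final position: (row=6, col=7), facing North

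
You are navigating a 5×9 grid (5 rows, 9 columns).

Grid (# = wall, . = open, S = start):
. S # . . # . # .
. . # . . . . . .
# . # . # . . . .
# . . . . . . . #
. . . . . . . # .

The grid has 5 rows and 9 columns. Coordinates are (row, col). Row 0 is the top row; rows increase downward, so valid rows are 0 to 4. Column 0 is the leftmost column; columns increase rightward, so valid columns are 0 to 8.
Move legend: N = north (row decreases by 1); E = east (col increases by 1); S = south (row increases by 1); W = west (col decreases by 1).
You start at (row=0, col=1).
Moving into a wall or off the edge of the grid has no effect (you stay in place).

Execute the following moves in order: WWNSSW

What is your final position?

Start: (row=0, col=1)
  W (west): (row=0, col=1) -> (row=0, col=0)
  W (west): blocked, stay at (row=0, col=0)
  N (north): blocked, stay at (row=0, col=0)
  S (south): (row=0, col=0) -> (row=1, col=0)
  S (south): blocked, stay at (row=1, col=0)
  W (west): blocked, stay at (row=1, col=0)
Final: (row=1, col=0)

Answer: Final position: (row=1, col=0)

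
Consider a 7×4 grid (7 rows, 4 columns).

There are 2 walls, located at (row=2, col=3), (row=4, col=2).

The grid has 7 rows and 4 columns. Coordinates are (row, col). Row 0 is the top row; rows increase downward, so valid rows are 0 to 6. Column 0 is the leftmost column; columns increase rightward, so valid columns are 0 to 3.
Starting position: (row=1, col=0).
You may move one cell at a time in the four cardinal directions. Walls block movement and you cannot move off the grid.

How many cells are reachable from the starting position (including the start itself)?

Answer: Reachable cells: 26

Derivation:
BFS flood-fill from (row=1, col=0):
  Distance 0: (row=1, col=0)
  Distance 1: (row=0, col=0), (row=1, col=1), (row=2, col=0)
  Distance 2: (row=0, col=1), (row=1, col=2), (row=2, col=1), (row=3, col=0)
  Distance 3: (row=0, col=2), (row=1, col=3), (row=2, col=2), (row=3, col=1), (row=4, col=0)
  Distance 4: (row=0, col=3), (row=3, col=2), (row=4, col=1), (row=5, col=0)
  Distance 5: (row=3, col=3), (row=5, col=1), (row=6, col=0)
  Distance 6: (row=4, col=3), (row=5, col=2), (row=6, col=1)
  Distance 7: (row=5, col=3), (row=6, col=2)
  Distance 8: (row=6, col=3)
Total reachable: 26 (grid has 26 open cells total)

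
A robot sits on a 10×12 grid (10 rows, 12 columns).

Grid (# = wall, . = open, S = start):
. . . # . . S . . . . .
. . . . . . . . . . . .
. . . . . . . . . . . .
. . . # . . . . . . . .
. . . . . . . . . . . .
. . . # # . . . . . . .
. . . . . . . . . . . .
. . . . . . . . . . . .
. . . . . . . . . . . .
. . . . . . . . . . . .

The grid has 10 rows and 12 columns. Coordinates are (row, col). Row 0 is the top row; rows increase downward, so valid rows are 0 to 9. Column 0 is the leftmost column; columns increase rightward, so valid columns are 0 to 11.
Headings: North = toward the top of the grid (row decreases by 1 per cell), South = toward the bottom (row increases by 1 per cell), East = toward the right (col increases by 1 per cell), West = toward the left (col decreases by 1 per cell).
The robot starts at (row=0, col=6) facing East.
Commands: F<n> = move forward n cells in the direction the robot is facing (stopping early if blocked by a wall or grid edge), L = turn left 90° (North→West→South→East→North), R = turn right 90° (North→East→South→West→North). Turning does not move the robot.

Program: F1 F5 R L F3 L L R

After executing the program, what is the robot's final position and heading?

Answer: Final position: (row=0, col=11), facing North

Derivation:
Start: (row=0, col=6), facing East
  F1: move forward 1, now at (row=0, col=7)
  F5: move forward 4/5 (blocked), now at (row=0, col=11)
  R: turn right, now facing South
  L: turn left, now facing East
  F3: move forward 0/3 (blocked), now at (row=0, col=11)
  L: turn left, now facing North
  L: turn left, now facing West
  R: turn right, now facing North
Final: (row=0, col=11), facing North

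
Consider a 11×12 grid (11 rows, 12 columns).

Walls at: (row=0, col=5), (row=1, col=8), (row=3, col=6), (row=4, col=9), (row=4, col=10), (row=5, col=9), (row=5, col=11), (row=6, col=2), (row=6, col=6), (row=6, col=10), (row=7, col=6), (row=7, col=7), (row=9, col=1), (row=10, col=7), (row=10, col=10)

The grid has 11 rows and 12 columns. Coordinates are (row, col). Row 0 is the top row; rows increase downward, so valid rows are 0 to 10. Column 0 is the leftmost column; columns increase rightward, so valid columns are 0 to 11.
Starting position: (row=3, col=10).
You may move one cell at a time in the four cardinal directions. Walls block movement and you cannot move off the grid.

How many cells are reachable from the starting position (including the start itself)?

BFS flood-fill from (row=3, col=10):
  Distance 0: (row=3, col=10)
  Distance 1: (row=2, col=10), (row=3, col=9), (row=3, col=11)
  Distance 2: (row=1, col=10), (row=2, col=9), (row=2, col=11), (row=3, col=8), (row=4, col=11)
  Distance 3: (row=0, col=10), (row=1, col=9), (row=1, col=11), (row=2, col=8), (row=3, col=7), (row=4, col=8)
  Distance 4: (row=0, col=9), (row=0, col=11), (row=2, col=7), (row=4, col=7), (row=5, col=8)
  Distance 5: (row=0, col=8), (row=1, col=7), (row=2, col=6), (row=4, col=6), (row=5, col=7), (row=6, col=8)
  Distance 6: (row=0, col=7), (row=1, col=6), (row=2, col=5), (row=4, col=5), (row=5, col=6), (row=6, col=7), (row=6, col=9), (row=7, col=8)
  Distance 7: (row=0, col=6), (row=1, col=5), (row=2, col=4), (row=3, col=5), (row=4, col=4), (row=5, col=5), (row=7, col=9), (row=8, col=8)
  Distance 8: (row=1, col=4), (row=2, col=3), (row=3, col=4), (row=4, col=3), (row=5, col=4), (row=6, col=5), (row=7, col=10), (row=8, col=7), (row=8, col=9), (row=9, col=8)
  Distance 9: (row=0, col=4), (row=1, col=3), (row=2, col=2), (row=3, col=3), (row=4, col=2), (row=5, col=3), (row=6, col=4), (row=7, col=5), (row=7, col=11), (row=8, col=6), (row=8, col=10), (row=9, col=7), (row=9, col=9), (row=10, col=8)
  Distance 10: (row=0, col=3), (row=1, col=2), (row=2, col=1), (row=3, col=2), (row=4, col=1), (row=5, col=2), (row=6, col=3), (row=6, col=11), (row=7, col=4), (row=8, col=5), (row=8, col=11), (row=9, col=6), (row=9, col=10), (row=10, col=9)
  Distance 11: (row=0, col=2), (row=1, col=1), (row=2, col=0), (row=3, col=1), (row=4, col=0), (row=5, col=1), (row=7, col=3), (row=8, col=4), (row=9, col=5), (row=9, col=11), (row=10, col=6)
  Distance 12: (row=0, col=1), (row=1, col=0), (row=3, col=0), (row=5, col=0), (row=6, col=1), (row=7, col=2), (row=8, col=3), (row=9, col=4), (row=10, col=5), (row=10, col=11)
  Distance 13: (row=0, col=0), (row=6, col=0), (row=7, col=1), (row=8, col=2), (row=9, col=3), (row=10, col=4)
  Distance 14: (row=7, col=0), (row=8, col=1), (row=9, col=2), (row=10, col=3)
  Distance 15: (row=8, col=0), (row=10, col=2)
  Distance 16: (row=9, col=0), (row=10, col=1)
  Distance 17: (row=10, col=0)
Total reachable: 116 (grid has 117 open cells total)

Answer: Reachable cells: 116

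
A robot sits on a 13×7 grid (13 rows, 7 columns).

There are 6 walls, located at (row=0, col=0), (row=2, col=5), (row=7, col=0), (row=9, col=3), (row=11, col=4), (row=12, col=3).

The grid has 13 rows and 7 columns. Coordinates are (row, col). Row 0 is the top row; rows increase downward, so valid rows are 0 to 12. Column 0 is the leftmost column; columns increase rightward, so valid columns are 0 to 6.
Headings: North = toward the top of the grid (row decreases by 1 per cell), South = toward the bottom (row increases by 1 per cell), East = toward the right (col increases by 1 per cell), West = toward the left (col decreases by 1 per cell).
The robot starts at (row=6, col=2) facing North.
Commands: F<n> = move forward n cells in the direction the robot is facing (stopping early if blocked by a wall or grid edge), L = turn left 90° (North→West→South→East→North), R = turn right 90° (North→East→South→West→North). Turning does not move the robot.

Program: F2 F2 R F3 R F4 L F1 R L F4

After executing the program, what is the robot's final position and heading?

Start: (row=6, col=2), facing North
  F2: move forward 2, now at (row=4, col=2)
  F2: move forward 2, now at (row=2, col=2)
  R: turn right, now facing East
  F3: move forward 2/3 (blocked), now at (row=2, col=4)
  R: turn right, now facing South
  F4: move forward 4, now at (row=6, col=4)
  L: turn left, now facing East
  F1: move forward 1, now at (row=6, col=5)
  R: turn right, now facing South
  L: turn left, now facing East
  F4: move forward 1/4 (blocked), now at (row=6, col=6)
Final: (row=6, col=6), facing East

Answer: Final position: (row=6, col=6), facing East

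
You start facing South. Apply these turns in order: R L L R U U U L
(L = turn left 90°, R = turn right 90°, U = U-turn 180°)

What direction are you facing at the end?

Start: South
  R (right (90° clockwise)) -> West
  L (left (90° counter-clockwise)) -> South
  L (left (90° counter-clockwise)) -> East
  R (right (90° clockwise)) -> South
  U (U-turn (180°)) -> North
  U (U-turn (180°)) -> South
  U (U-turn (180°)) -> North
  L (left (90° counter-clockwise)) -> West
Final: West

Answer: Final heading: West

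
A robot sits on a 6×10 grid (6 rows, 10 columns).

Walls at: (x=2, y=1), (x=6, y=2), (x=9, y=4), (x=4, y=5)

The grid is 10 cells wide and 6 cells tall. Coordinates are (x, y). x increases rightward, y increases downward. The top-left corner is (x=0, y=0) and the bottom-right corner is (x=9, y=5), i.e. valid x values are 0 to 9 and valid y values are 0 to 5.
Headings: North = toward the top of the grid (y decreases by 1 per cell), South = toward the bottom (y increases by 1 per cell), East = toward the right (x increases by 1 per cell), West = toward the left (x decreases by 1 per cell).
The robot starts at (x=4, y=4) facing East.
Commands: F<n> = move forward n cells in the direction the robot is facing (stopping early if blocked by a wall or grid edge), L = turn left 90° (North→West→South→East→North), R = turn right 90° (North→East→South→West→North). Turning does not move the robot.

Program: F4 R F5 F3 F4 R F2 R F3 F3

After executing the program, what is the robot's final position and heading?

Start: (x=4, y=4), facing East
  F4: move forward 4, now at (x=8, y=4)
  R: turn right, now facing South
  F5: move forward 1/5 (blocked), now at (x=8, y=5)
  F3: move forward 0/3 (blocked), now at (x=8, y=5)
  F4: move forward 0/4 (blocked), now at (x=8, y=5)
  R: turn right, now facing West
  F2: move forward 2, now at (x=6, y=5)
  R: turn right, now facing North
  F3: move forward 2/3 (blocked), now at (x=6, y=3)
  F3: move forward 0/3 (blocked), now at (x=6, y=3)
Final: (x=6, y=3), facing North

Answer: Final position: (x=6, y=3), facing North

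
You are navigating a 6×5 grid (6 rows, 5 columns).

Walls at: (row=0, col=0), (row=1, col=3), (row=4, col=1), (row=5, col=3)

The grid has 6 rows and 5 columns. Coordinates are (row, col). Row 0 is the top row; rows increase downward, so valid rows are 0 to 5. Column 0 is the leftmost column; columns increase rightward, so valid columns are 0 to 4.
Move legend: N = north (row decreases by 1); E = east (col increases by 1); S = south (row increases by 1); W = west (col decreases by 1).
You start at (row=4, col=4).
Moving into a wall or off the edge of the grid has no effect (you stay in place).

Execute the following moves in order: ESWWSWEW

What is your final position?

Start: (row=4, col=4)
  E (east): blocked, stay at (row=4, col=4)
  S (south): (row=4, col=4) -> (row=5, col=4)
  W (west): blocked, stay at (row=5, col=4)
  W (west): blocked, stay at (row=5, col=4)
  S (south): blocked, stay at (row=5, col=4)
  W (west): blocked, stay at (row=5, col=4)
  E (east): blocked, stay at (row=5, col=4)
  W (west): blocked, stay at (row=5, col=4)
Final: (row=5, col=4)

Answer: Final position: (row=5, col=4)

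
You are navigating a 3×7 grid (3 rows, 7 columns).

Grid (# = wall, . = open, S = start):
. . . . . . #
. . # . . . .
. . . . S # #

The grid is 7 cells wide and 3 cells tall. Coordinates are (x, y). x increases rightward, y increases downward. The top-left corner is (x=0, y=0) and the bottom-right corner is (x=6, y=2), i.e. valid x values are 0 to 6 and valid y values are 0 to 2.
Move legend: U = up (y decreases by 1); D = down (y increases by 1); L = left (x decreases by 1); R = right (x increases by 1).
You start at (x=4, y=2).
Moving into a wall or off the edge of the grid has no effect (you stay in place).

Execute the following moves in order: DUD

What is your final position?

Start: (x=4, y=2)
  D (down): blocked, stay at (x=4, y=2)
  U (up): (x=4, y=2) -> (x=4, y=1)
  D (down): (x=4, y=1) -> (x=4, y=2)
Final: (x=4, y=2)

Answer: Final position: (x=4, y=2)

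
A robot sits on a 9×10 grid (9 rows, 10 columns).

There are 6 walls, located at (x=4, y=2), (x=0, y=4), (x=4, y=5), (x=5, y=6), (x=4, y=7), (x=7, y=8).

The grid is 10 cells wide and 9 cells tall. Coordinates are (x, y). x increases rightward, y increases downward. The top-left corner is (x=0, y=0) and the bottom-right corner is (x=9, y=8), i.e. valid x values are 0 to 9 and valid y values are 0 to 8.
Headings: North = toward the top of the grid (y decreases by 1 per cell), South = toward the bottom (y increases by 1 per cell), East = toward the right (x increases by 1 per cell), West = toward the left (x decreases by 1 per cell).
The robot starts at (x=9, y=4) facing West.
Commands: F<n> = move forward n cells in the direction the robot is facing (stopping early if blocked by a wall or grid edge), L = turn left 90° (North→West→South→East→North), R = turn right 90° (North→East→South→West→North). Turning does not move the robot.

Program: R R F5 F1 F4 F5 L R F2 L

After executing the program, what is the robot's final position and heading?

Answer: Final position: (x=9, y=4), facing North

Derivation:
Start: (x=9, y=4), facing West
  R: turn right, now facing North
  R: turn right, now facing East
  F5: move forward 0/5 (blocked), now at (x=9, y=4)
  F1: move forward 0/1 (blocked), now at (x=9, y=4)
  F4: move forward 0/4 (blocked), now at (x=9, y=4)
  F5: move forward 0/5 (blocked), now at (x=9, y=4)
  L: turn left, now facing North
  R: turn right, now facing East
  F2: move forward 0/2 (blocked), now at (x=9, y=4)
  L: turn left, now facing North
Final: (x=9, y=4), facing North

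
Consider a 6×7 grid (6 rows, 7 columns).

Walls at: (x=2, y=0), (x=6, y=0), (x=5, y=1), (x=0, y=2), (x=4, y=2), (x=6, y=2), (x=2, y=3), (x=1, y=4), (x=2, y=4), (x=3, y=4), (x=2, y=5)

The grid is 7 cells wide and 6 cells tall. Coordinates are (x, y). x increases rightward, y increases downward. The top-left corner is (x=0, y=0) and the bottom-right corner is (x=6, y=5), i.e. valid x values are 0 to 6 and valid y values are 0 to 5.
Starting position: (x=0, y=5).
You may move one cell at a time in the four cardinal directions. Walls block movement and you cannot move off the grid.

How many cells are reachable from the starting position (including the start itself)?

BFS flood-fill from (x=0, y=5):
  Distance 0: (x=0, y=5)
  Distance 1: (x=0, y=4), (x=1, y=5)
  Distance 2: (x=0, y=3)
  Distance 3: (x=1, y=3)
  Distance 4: (x=1, y=2)
  Distance 5: (x=1, y=1), (x=2, y=2)
  Distance 6: (x=1, y=0), (x=0, y=1), (x=2, y=1), (x=3, y=2)
  Distance 7: (x=0, y=0), (x=3, y=1), (x=3, y=3)
  Distance 8: (x=3, y=0), (x=4, y=1), (x=4, y=3)
  Distance 9: (x=4, y=0), (x=5, y=3), (x=4, y=4)
  Distance 10: (x=5, y=0), (x=5, y=2), (x=6, y=3), (x=5, y=4), (x=4, y=5)
  Distance 11: (x=6, y=4), (x=3, y=5), (x=5, y=5)
  Distance 12: (x=6, y=5)
Total reachable: 30 (grid has 31 open cells total)

Answer: Reachable cells: 30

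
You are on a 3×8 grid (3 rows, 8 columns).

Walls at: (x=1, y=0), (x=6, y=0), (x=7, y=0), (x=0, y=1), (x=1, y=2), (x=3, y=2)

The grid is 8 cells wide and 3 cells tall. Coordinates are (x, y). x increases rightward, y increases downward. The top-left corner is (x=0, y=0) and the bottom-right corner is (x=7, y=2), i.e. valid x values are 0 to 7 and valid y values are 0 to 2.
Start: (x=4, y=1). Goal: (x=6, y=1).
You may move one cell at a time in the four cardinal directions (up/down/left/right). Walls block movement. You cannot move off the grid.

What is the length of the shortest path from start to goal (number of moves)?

Answer: Shortest path length: 2

Derivation:
BFS from (x=4, y=1) until reaching (x=6, y=1):
  Distance 0: (x=4, y=1)
  Distance 1: (x=4, y=0), (x=3, y=1), (x=5, y=1), (x=4, y=2)
  Distance 2: (x=3, y=0), (x=5, y=0), (x=2, y=1), (x=6, y=1), (x=5, y=2)  <- goal reached here
One shortest path (2 moves): (x=4, y=1) -> (x=5, y=1) -> (x=6, y=1)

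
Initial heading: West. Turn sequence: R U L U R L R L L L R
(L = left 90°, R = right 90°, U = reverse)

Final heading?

Answer: Final heading: South

Derivation:
Start: West
  R (right (90° clockwise)) -> North
  U (U-turn (180°)) -> South
  L (left (90° counter-clockwise)) -> East
  U (U-turn (180°)) -> West
  R (right (90° clockwise)) -> North
  L (left (90° counter-clockwise)) -> West
  R (right (90° clockwise)) -> North
  L (left (90° counter-clockwise)) -> West
  L (left (90° counter-clockwise)) -> South
  L (left (90° counter-clockwise)) -> East
  R (right (90° clockwise)) -> South
Final: South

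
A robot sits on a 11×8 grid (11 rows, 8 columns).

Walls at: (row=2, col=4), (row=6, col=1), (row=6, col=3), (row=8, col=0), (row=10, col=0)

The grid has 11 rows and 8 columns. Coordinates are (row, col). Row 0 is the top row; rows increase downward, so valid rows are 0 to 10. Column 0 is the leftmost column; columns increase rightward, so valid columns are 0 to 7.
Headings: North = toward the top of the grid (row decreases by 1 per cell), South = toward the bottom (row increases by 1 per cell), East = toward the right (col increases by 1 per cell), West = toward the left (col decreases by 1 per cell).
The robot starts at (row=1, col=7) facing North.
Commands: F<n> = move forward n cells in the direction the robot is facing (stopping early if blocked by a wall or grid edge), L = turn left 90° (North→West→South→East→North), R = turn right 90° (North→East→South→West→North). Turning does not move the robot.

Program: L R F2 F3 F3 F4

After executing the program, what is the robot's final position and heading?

Start: (row=1, col=7), facing North
  L: turn left, now facing West
  R: turn right, now facing North
  F2: move forward 1/2 (blocked), now at (row=0, col=7)
  F3: move forward 0/3 (blocked), now at (row=0, col=7)
  F3: move forward 0/3 (blocked), now at (row=0, col=7)
  F4: move forward 0/4 (blocked), now at (row=0, col=7)
Final: (row=0, col=7), facing North

Answer: Final position: (row=0, col=7), facing North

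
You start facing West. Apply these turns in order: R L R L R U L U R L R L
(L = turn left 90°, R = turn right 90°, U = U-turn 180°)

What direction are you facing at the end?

Answer: Final heading: West

Derivation:
Start: West
  R (right (90° clockwise)) -> North
  L (left (90° counter-clockwise)) -> West
  R (right (90° clockwise)) -> North
  L (left (90° counter-clockwise)) -> West
  R (right (90° clockwise)) -> North
  U (U-turn (180°)) -> South
  L (left (90° counter-clockwise)) -> East
  U (U-turn (180°)) -> West
  R (right (90° clockwise)) -> North
  L (left (90° counter-clockwise)) -> West
  R (right (90° clockwise)) -> North
  L (left (90° counter-clockwise)) -> West
Final: West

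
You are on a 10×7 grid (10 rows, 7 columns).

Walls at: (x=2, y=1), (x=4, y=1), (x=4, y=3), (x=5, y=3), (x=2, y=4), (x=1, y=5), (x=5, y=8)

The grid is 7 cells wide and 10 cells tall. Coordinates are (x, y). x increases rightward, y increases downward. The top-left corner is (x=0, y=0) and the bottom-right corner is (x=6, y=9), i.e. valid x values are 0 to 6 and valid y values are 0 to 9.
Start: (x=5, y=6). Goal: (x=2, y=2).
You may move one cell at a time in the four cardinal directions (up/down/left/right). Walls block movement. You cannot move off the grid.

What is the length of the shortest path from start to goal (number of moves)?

BFS from (x=5, y=6) until reaching (x=2, y=2):
  Distance 0: (x=5, y=6)
  Distance 1: (x=5, y=5), (x=4, y=6), (x=6, y=6), (x=5, y=7)
  Distance 2: (x=5, y=4), (x=4, y=5), (x=6, y=5), (x=3, y=6), (x=4, y=7), (x=6, y=7)
  Distance 3: (x=4, y=4), (x=6, y=4), (x=3, y=5), (x=2, y=6), (x=3, y=7), (x=4, y=8), (x=6, y=8)
  Distance 4: (x=6, y=3), (x=3, y=4), (x=2, y=5), (x=1, y=6), (x=2, y=7), (x=3, y=8), (x=4, y=9), (x=6, y=9)
  Distance 5: (x=6, y=2), (x=3, y=3), (x=0, y=6), (x=1, y=7), (x=2, y=8), (x=3, y=9), (x=5, y=9)
  Distance 6: (x=6, y=1), (x=3, y=2), (x=5, y=2), (x=2, y=3), (x=0, y=5), (x=0, y=7), (x=1, y=8), (x=2, y=9)
  Distance 7: (x=6, y=0), (x=3, y=1), (x=5, y=1), (x=2, y=2), (x=4, y=2), (x=1, y=3), (x=0, y=4), (x=0, y=8), (x=1, y=9)  <- goal reached here
One shortest path (7 moves): (x=5, y=6) -> (x=4, y=6) -> (x=3, y=6) -> (x=3, y=5) -> (x=3, y=4) -> (x=3, y=3) -> (x=2, y=3) -> (x=2, y=2)

Answer: Shortest path length: 7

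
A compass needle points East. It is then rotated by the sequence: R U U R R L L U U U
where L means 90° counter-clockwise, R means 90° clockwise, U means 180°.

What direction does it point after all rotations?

Answer: Final heading: North

Derivation:
Start: East
  R (right (90° clockwise)) -> South
  U (U-turn (180°)) -> North
  U (U-turn (180°)) -> South
  R (right (90° clockwise)) -> West
  R (right (90° clockwise)) -> North
  L (left (90° counter-clockwise)) -> West
  L (left (90° counter-clockwise)) -> South
  U (U-turn (180°)) -> North
  U (U-turn (180°)) -> South
  U (U-turn (180°)) -> North
Final: North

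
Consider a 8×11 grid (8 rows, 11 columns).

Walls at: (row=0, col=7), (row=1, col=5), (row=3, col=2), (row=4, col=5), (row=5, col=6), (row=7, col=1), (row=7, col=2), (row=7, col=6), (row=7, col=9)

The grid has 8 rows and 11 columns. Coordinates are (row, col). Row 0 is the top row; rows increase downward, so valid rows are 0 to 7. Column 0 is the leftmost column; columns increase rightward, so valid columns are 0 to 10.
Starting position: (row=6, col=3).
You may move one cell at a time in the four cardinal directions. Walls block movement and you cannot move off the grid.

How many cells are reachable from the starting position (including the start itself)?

BFS flood-fill from (row=6, col=3):
  Distance 0: (row=6, col=3)
  Distance 1: (row=5, col=3), (row=6, col=2), (row=6, col=4), (row=7, col=3)
  Distance 2: (row=4, col=3), (row=5, col=2), (row=5, col=4), (row=6, col=1), (row=6, col=5), (row=7, col=4)
  Distance 3: (row=3, col=3), (row=4, col=2), (row=4, col=4), (row=5, col=1), (row=5, col=5), (row=6, col=0), (row=6, col=6), (row=7, col=5)
  Distance 4: (row=2, col=3), (row=3, col=4), (row=4, col=1), (row=5, col=0), (row=6, col=7), (row=7, col=0)
  Distance 5: (row=1, col=3), (row=2, col=2), (row=2, col=4), (row=3, col=1), (row=3, col=5), (row=4, col=0), (row=5, col=7), (row=6, col=8), (row=7, col=7)
  Distance 6: (row=0, col=3), (row=1, col=2), (row=1, col=4), (row=2, col=1), (row=2, col=5), (row=3, col=0), (row=3, col=6), (row=4, col=7), (row=5, col=8), (row=6, col=9), (row=7, col=8)
  Distance 7: (row=0, col=2), (row=0, col=4), (row=1, col=1), (row=2, col=0), (row=2, col=6), (row=3, col=7), (row=4, col=6), (row=4, col=8), (row=5, col=9), (row=6, col=10)
  Distance 8: (row=0, col=1), (row=0, col=5), (row=1, col=0), (row=1, col=6), (row=2, col=7), (row=3, col=8), (row=4, col=9), (row=5, col=10), (row=7, col=10)
  Distance 9: (row=0, col=0), (row=0, col=6), (row=1, col=7), (row=2, col=8), (row=3, col=9), (row=4, col=10)
  Distance 10: (row=1, col=8), (row=2, col=9), (row=3, col=10)
  Distance 11: (row=0, col=8), (row=1, col=9), (row=2, col=10)
  Distance 12: (row=0, col=9), (row=1, col=10)
  Distance 13: (row=0, col=10)
Total reachable: 79 (grid has 79 open cells total)

Answer: Reachable cells: 79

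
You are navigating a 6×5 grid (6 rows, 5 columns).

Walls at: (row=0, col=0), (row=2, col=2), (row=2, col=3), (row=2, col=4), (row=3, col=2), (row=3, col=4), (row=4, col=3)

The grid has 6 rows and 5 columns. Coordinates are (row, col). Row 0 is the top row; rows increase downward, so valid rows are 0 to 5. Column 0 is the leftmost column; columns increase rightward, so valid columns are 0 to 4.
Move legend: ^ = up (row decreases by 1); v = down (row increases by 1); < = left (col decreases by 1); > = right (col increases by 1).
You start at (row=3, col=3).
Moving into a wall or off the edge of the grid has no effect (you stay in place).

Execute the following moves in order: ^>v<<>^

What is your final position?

Answer: Final position: (row=3, col=3)

Derivation:
Start: (row=3, col=3)
  ^ (up): blocked, stay at (row=3, col=3)
  > (right): blocked, stay at (row=3, col=3)
  v (down): blocked, stay at (row=3, col=3)
  < (left): blocked, stay at (row=3, col=3)
  < (left): blocked, stay at (row=3, col=3)
  > (right): blocked, stay at (row=3, col=3)
  ^ (up): blocked, stay at (row=3, col=3)
Final: (row=3, col=3)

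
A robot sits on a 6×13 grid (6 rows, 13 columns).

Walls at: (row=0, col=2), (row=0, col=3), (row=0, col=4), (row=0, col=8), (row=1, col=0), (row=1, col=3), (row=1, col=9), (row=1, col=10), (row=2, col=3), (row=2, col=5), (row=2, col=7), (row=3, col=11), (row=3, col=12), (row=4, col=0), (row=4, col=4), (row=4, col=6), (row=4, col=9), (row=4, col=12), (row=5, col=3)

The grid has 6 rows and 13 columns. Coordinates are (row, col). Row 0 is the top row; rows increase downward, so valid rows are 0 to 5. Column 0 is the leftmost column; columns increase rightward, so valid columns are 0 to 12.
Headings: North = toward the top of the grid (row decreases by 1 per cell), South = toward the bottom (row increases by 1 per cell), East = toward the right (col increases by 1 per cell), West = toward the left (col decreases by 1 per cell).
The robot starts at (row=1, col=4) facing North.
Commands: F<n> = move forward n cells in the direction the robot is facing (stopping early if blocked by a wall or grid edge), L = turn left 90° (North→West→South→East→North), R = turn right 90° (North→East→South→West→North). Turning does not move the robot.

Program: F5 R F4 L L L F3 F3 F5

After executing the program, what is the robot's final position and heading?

Answer: Final position: (row=5, col=8), facing South

Derivation:
Start: (row=1, col=4), facing North
  F5: move forward 0/5 (blocked), now at (row=1, col=4)
  R: turn right, now facing East
  F4: move forward 4, now at (row=1, col=8)
  L: turn left, now facing North
  L: turn left, now facing West
  L: turn left, now facing South
  F3: move forward 3, now at (row=4, col=8)
  F3: move forward 1/3 (blocked), now at (row=5, col=8)
  F5: move forward 0/5 (blocked), now at (row=5, col=8)
Final: (row=5, col=8), facing South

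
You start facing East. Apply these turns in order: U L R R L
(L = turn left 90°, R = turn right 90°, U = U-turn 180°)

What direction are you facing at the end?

Answer: Final heading: West

Derivation:
Start: East
  U (U-turn (180°)) -> West
  L (left (90° counter-clockwise)) -> South
  R (right (90° clockwise)) -> West
  R (right (90° clockwise)) -> North
  L (left (90° counter-clockwise)) -> West
Final: West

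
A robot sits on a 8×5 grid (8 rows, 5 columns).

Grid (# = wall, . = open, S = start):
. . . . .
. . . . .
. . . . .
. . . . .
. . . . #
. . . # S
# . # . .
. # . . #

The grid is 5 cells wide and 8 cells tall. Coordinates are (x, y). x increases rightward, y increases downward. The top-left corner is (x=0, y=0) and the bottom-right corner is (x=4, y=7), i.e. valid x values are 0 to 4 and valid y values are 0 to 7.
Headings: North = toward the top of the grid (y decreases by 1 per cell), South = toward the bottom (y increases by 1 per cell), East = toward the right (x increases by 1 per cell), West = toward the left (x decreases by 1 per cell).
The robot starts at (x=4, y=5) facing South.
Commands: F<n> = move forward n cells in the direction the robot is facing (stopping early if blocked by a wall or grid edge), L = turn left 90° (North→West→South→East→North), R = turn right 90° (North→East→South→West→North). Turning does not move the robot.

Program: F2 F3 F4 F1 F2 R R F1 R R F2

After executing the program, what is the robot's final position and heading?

Answer: Final position: (x=4, y=6), facing South

Derivation:
Start: (x=4, y=5), facing South
  F2: move forward 1/2 (blocked), now at (x=4, y=6)
  F3: move forward 0/3 (blocked), now at (x=4, y=6)
  F4: move forward 0/4 (blocked), now at (x=4, y=6)
  F1: move forward 0/1 (blocked), now at (x=4, y=6)
  F2: move forward 0/2 (blocked), now at (x=4, y=6)
  R: turn right, now facing West
  R: turn right, now facing North
  F1: move forward 1, now at (x=4, y=5)
  R: turn right, now facing East
  R: turn right, now facing South
  F2: move forward 1/2 (blocked), now at (x=4, y=6)
Final: (x=4, y=6), facing South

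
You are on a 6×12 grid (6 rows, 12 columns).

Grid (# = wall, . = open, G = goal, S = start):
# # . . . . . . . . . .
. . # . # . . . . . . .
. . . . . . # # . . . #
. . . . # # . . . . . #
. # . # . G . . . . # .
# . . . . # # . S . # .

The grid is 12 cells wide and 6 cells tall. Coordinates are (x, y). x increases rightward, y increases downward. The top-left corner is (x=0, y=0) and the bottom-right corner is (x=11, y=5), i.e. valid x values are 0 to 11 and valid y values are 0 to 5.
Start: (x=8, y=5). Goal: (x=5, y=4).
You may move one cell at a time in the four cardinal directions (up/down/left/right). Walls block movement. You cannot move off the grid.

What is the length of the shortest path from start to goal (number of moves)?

Answer: Shortest path length: 4

Derivation:
BFS from (x=8, y=5) until reaching (x=5, y=4):
  Distance 0: (x=8, y=5)
  Distance 1: (x=8, y=4), (x=7, y=5), (x=9, y=5)
  Distance 2: (x=8, y=3), (x=7, y=4), (x=9, y=4)
  Distance 3: (x=8, y=2), (x=7, y=3), (x=9, y=3), (x=6, y=4)
  Distance 4: (x=8, y=1), (x=9, y=2), (x=6, y=3), (x=10, y=3), (x=5, y=4)  <- goal reached here
One shortest path (4 moves): (x=8, y=5) -> (x=7, y=5) -> (x=7, y=4) -> (x=6, y=4) -> (x=5, y=4)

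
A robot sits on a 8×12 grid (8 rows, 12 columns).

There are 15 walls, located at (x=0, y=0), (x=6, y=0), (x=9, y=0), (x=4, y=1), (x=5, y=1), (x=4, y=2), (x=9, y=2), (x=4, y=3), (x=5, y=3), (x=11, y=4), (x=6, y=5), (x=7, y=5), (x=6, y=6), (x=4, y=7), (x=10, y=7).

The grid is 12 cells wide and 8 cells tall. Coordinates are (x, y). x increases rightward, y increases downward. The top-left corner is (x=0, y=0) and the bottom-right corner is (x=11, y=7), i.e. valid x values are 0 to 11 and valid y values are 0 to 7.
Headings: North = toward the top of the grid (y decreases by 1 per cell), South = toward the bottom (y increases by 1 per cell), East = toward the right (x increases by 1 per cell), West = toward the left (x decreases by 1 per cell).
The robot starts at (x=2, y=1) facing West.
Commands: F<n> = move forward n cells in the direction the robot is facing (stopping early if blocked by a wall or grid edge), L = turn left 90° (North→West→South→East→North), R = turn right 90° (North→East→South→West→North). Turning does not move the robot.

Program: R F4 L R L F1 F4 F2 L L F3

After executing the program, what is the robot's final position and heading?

Answer: Final position: (x=4, y=0), facing East

Derivation:
Start: (x=2, y=1), facing West
  R: turn right, now facing North
  F4: move forward 1/4 (blocked), now at (x=2, y=0)
  L: turn left, now facing West
  R: turn right, now facing North
  L: turn left, now facing West
  F1: move forward 1, now at (x=1, y=0)
  F4: move forward 0/4 (blocked), now at (x=1, y=0)
  F2: move forward 0/2 (blocked), now at (x=1, y=0)
  L: turn left, now facing South
  L: turn left, now facing East
  F3: move forward 3, now at (x=4, y=0)
Final: (x=4, y=0), facing East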